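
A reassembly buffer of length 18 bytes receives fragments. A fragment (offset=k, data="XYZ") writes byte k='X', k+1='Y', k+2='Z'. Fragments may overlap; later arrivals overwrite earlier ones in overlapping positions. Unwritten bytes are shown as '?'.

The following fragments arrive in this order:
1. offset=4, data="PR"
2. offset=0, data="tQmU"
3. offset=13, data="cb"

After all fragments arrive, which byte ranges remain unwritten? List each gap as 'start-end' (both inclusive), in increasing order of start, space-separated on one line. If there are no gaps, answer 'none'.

Fragment 1: offset=4 len=2
Fragment 2: offset=0 len=4
Fragment 3: offset=13 len=2
Gaps: 6-12 15-17

Answer: 6-12 15-17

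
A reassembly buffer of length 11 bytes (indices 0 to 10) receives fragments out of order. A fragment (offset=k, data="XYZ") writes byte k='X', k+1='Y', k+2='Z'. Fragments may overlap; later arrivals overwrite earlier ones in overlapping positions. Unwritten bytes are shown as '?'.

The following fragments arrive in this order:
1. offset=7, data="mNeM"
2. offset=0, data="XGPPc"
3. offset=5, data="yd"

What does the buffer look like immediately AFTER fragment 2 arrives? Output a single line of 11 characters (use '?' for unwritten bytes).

Answer: XGPPc??mNeM

Derivation:
Fragment 1: offset=7 data="mNeM" -> buffer=???????mNeM
Fragment 2: offset=0 data="XGPPc" -> buffer=XGPPc??mNeM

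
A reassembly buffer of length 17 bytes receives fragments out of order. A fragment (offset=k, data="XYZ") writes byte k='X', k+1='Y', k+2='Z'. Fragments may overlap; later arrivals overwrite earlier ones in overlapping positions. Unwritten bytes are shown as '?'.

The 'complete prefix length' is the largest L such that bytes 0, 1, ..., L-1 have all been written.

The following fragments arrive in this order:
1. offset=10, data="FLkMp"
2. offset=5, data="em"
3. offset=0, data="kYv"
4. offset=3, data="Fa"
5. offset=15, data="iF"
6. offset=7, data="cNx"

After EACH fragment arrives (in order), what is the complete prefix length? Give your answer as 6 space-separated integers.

Answer: 0 0 3 7 7 17

Derivation:
Fragment 1: offset=10 data="FLkMp" -> buffer=??????????FLkMp?? -> prefix_len=0
Fragment 2: offset=5 data="em" -> buffer=?????em???FLkMp?? -> prefix_len=0
Fragment 3: offset=0 data="kYv" -> buffer=kYv??em???FLkMp?? -> prefix_len=3
Fragment 4: offset=3 data="Fa" -> buffer=kYvFaem???FLkMp?? -> prefix_len=7
Fragment 5: offset=15 data="iF" -> buffer=kYvFaem???FLkMpiF -> prefix_len=7
Fragment 6: offset=7 data="cNx" -> buffer=kYvFaemcNxFLkMpiF -> prefix_len=17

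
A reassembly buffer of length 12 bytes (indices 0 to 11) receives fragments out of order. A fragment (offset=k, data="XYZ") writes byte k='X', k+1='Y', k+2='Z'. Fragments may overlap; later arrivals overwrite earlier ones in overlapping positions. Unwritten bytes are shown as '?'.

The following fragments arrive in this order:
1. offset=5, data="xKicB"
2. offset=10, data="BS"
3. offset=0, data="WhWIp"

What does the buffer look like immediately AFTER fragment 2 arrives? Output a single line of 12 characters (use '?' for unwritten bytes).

Fragment 1: offset=5 data="xKicB" -> buffer=?????xKicB??
Fragment 2: offset=10 data="BS" -> buffer=?????xKicBBS

Answer: ?????xKicBBS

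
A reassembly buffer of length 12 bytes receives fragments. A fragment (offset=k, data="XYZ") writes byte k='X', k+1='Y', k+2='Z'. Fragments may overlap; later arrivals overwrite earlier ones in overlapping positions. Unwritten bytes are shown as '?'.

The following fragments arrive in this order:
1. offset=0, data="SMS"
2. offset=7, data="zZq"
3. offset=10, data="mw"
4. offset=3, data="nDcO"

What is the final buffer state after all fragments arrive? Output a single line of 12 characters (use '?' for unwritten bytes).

Fragment 1: offset=0 data="SMS" -> buffer=SMS?????????
Fragment 2: offset=7 data="zZq" -> buffer=SMS????zZq??
Fragment 3: offset=10 data="mw" -> buffer=SMS????zZqmw
Fragment 4: offset=3 data="nDcO" -> buffer=SMSnDcOzZqmw

Answer: SMSnDcOzZqmw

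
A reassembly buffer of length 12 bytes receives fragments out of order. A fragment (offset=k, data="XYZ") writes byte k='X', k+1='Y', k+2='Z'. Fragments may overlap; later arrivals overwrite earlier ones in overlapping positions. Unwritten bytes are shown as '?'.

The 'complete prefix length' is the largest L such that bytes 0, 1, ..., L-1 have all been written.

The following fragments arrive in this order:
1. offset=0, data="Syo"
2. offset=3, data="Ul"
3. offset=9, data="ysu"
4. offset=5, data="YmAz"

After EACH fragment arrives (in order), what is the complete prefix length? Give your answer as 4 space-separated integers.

Answer: 3 5 5 12

Derivation:
Fragment 1: offset=0 data="Syo" -> buffer=Syo????????? -> prefix_len=3
Fragment 2: offset=3 data="Ul" -> buffer=SyoUl??????? -> prefix_len=5
Fragment 3: offset=9 data="ysu" -> buffer=SyoUl????ysu -> prefix_len=5
Fragment 4: offset=5 data="YmAz" -> buffer=SyoUlYmAzysu -> prefix_len=12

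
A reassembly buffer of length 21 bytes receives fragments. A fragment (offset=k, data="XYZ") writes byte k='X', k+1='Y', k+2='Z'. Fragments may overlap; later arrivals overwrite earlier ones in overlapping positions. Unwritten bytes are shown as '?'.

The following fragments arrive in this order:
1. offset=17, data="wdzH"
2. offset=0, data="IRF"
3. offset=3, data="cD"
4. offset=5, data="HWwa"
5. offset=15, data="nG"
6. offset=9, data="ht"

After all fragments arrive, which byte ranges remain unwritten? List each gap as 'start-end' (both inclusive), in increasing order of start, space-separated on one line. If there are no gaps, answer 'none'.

Answer: 11-14

Derivation:
Fragment 1: offset=17 len=4
Fragment 2: offset=0 len=3
Fragment 3: offset=3 len=2
Fragment 4: offset=5 len=4
Fragment 5: offset=15 len=2
Fragment 6: offset=9 len=2
Gaps: 11-14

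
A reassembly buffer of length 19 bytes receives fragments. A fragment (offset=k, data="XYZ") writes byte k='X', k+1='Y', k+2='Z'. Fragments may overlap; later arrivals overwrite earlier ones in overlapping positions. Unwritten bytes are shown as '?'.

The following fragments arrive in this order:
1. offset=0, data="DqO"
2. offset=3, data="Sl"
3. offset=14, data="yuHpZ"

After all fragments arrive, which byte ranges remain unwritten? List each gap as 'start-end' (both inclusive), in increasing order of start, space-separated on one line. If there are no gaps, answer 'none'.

Answer: 5-13

Derivation:
Fragment 1: offset=0 len=3
Fragment 2: offset=3 len=2
Fragment 3: offset=14 len=5
Gaps: 5-13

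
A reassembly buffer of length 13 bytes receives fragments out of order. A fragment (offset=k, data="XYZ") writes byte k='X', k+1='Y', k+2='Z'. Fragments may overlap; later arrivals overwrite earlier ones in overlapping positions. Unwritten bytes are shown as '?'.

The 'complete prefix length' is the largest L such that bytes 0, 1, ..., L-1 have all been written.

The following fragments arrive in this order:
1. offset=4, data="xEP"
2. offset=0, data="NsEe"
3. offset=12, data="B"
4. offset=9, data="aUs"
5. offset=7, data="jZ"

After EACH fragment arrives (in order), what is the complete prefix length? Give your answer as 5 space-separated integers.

Fragment 1: offset=4 data="xEP" -> buffer=????xEP?????? -> prefix_len=0
Fragment 2: offset=0 data="NsEe" -> buffer=NsEexEP?????? -> prefix_len=7
Fragment 3: offset=12 data="B" -> buffer=NsEexEP?????B -> prefix_len=7
Fragment 4: offset=9 data="aUs" -> buffer=NsEexEP??aUsB -> prefix_len=7
Fragment 5: offset=7 data="jZ" -> buffer=NsEexEPjZaUsB -> prefix_len=13

Answer: 0 7 7 7 13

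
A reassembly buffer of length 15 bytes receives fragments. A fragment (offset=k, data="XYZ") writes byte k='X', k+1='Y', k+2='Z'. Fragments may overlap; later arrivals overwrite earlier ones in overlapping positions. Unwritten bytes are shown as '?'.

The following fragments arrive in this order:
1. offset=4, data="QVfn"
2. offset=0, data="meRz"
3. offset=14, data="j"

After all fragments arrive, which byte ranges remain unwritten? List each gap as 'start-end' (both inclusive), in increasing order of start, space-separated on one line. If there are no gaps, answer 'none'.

Answer: 8-13

Derivation:
Fragment 1: offset=4 len=4
Fragment 2: offset=0 len=4
Fragment 3: offset=14 len=1
Gaps: 8-13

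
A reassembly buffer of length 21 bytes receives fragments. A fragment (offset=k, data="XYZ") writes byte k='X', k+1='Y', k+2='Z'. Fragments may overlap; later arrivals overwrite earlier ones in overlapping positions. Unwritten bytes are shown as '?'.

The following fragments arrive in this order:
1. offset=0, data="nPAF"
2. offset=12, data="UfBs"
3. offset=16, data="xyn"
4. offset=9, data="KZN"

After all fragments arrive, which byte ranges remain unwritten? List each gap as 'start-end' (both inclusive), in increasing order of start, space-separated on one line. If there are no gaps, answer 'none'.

Fragment 1: offset=0 len=4
Fragment 2: offset=12 len=4
Fragment 3: offset=16 len=3
Fragment 4: offset=9 len=3
Gaps: 4-8 19-20

Answer: 4-8 19-20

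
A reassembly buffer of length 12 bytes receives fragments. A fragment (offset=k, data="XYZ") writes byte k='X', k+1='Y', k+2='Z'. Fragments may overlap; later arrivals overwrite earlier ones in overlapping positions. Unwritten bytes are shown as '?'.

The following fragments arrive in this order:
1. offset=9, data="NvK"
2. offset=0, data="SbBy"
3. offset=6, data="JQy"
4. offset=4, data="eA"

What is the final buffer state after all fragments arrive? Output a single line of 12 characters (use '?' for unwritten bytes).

Fragment 1: offset=9 data="NvK" -> buffer=?????????NvK
Fragment 2: offset=0 data="SbBy" -> buffer=SbBy?????NvK
Fragment 3: offset=6 data="JQy" -> buffer=SbBy??JQyNvK
Fragment 4: offset=4 data="eA" -> buffer=SbByeAJQyNvK

Answer: SbByeAJQyNvK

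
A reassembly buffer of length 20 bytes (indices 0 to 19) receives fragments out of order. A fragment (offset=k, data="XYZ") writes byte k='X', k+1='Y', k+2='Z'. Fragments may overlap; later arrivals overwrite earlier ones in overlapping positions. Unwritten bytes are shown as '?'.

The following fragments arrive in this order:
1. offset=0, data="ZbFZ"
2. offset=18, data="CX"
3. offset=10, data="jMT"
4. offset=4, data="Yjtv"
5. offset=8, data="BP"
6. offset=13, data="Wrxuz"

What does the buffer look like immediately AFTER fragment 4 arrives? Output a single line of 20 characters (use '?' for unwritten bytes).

Answer: ZbFZYjtv??jMT?????CX

Derivation:
Fragment 1: offset=0 data="ZbFZ" -> buffer=ZbFZ????????????????
Fragment 2: offset=18 data="CX" -> buffer=ZbFZ??????????????CX
Fragment 3: offset=10 data="jMT" -> buffer=ZbFZ??????jMT?????CX
Fragment 4: offset=4 data="Yjtv" -> buffer=ZbFZYjtv??jMT?????CX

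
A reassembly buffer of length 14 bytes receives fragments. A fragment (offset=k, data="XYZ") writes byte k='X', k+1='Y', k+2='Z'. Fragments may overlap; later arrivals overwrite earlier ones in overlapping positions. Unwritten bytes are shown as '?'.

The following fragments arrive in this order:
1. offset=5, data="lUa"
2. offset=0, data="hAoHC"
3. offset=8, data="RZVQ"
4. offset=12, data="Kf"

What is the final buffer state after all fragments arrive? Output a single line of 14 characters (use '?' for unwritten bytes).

Answer: hAoHClUaRZVQKf

Derivation:
Fragment 1: offset=5 data="lUa" -> buffer=?????lUa??????
Fragment 2: offset=0 data="hAoHC" -> buffer=hAoHClUa??????
Fragment 3: offset=8 data="RZVQ" -> buffer=hAoHClUaRZVQ??
Fragment 4: offset=12 data="Kf" -> buffer=hAoHClUaRZVQKf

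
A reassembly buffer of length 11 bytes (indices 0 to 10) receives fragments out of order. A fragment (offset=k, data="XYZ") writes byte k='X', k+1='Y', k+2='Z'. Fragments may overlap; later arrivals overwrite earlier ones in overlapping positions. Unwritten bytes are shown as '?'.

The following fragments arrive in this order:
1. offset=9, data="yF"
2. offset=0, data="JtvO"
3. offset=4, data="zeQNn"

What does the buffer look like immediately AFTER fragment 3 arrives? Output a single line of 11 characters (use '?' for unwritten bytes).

Fragment 1: offset=9 data="yF" -> buffer=?????????yF
Fragment 2: offset=0 data="JtvO" -> buffer=JtvO?????yF
Fragment 3: offset=4 data="zeQNn" -> buffer=JtvOzeQNnyF

Answer: JtvOzeQNnyF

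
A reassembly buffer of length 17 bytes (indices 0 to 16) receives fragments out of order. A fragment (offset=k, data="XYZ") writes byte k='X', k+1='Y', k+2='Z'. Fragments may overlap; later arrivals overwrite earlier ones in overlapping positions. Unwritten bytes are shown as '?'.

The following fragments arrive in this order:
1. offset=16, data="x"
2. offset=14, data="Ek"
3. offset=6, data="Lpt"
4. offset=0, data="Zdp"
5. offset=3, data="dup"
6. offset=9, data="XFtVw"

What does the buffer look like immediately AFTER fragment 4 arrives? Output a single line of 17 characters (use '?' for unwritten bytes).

Answer: Zdp???Lpt?????Ekx

Derivation:
Fragment 1: offset=16 data="x" -> buffer=????????????????x
Fragment 2: offset=14 data="Ek" -> buffer=??????????????Ekx
Fragment 3: offset=6 data="Lpt" -> buffer=??????Lpt?????Ekx
Fragment 4: offset=0 data="Zdp" -> buffer=Zdp???Lpt?????Ekx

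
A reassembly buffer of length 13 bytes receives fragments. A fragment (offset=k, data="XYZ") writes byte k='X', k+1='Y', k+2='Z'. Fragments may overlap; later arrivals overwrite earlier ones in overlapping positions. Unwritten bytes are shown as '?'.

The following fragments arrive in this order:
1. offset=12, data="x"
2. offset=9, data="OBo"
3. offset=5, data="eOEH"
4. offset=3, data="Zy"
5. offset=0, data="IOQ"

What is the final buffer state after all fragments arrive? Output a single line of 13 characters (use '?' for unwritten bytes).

Answer: IOQZyeOEHOBox

Derivation:
Fragment 1: offset=12 data="x" -> buffer=????????????x
Fragment 2: offset=9 data="OBo" -> buffer=?????????OBox
Fragment 3: offset=5 data="eOEH" -> buffer=?????eOEHOBox
Fragment 4: offset=3 data="Zy" -> buffer=???ZyeOEHOBox
Fragment 5: offset=0 data="IOQ" -> buffer=IOQZyeOEHOBox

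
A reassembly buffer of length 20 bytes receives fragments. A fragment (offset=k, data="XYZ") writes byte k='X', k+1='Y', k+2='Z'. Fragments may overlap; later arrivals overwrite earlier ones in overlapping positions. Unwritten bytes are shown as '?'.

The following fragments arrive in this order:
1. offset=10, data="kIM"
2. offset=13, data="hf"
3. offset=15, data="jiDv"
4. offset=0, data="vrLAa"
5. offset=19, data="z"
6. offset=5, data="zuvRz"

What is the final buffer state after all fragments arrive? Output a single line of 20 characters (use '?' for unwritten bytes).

Fragment 1: offset=10 data="kIM" -> buffer=??????????kIM???????
Fragment 2: offset=13 data="hf" -> buffer=??????????kIMhf?????
Fragment 3: offset=15 data="jiDv" -> buffer=??????????kIMhfjiDv?
Fragment 4: offset=0 data="vrLAa" -> buffer=vrLAa?????kIMhfjiDv?
Fragment 5: offset=19 data="z" -> buffer=vrLAa?????kIMhfjiDvz
Fragment 6: offset=5 data="zuvRz" -> buffer=vrLAazuvRzkIMhfjiDvz

Answer: vrLAazuvRzkIMhfjiDvz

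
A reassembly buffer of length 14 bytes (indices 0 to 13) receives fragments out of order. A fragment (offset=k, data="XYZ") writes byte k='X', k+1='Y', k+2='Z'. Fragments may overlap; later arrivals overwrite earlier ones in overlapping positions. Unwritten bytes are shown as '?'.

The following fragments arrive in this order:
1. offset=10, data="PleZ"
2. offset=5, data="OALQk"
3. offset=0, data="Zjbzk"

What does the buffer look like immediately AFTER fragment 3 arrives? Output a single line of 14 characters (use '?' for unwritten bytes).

Fragment 1: offset=10 data="PleZ" -> buffer=??????????PleZ
Fragment 2: offset=5 data="OALQk" -> buffer=?????OALQkPleZ
Fragment 3: offset=0 data="Zjbzk" -> buffer=ZjbzkOALQkPleZ

Answer: ZjbzkOALQkPleZ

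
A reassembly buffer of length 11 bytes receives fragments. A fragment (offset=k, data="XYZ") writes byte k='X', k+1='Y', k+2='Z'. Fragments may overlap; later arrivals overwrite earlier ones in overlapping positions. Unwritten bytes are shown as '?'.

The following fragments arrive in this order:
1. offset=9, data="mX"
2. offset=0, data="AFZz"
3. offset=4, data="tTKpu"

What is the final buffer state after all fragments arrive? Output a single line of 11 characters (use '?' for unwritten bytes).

Fragment 1: offset=9 data="mX" -> buffer=?????????mX
Fragment 2: offset=0 data="AFZz" -> buffer=AFZz?????mX
Fragment 3: offset=4 data="tTKpu" -> buffer=AFZztTKpumX

Answer: AFZztTKpumX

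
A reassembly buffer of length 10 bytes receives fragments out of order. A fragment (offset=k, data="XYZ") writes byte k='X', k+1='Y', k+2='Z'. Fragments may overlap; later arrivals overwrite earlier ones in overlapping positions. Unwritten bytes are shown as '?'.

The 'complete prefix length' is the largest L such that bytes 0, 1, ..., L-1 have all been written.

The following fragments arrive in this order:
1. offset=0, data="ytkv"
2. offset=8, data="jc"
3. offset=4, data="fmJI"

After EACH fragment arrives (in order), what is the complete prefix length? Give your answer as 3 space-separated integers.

Answer: 4 4 10

Derivation:
Fragment 1: offset=0 data="ytkv" -> buffer=ytkv?????? -> prefix_len=4
Fragment 2: offset=8 data="jc" -> buffer=ytkv????jc -> prefix_len=4
Fragment 3: offset=4 data="fmJI" -> buffer=ytkvfmJIjc -> prefix_len=10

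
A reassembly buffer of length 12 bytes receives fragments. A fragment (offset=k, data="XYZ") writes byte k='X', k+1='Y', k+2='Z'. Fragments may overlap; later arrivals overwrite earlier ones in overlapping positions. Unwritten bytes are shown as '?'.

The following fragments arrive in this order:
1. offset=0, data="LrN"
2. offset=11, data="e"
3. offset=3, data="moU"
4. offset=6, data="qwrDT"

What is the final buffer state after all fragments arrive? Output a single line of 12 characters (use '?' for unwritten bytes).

Answer: LrNmoUqwrDTe

Derivation:
Fragment 1: offset=0 data="LrN" -> buffer=LrN?????????
Fragment 2: offset=11 data="e" -> buffer=LrN????????e
Fragment 3: offset=3 data="moU" -> buffer=LrNmoU?????e
Fragment 4: offset=6 data="qwrDT" -> buffer=LrNmoUqwrDTe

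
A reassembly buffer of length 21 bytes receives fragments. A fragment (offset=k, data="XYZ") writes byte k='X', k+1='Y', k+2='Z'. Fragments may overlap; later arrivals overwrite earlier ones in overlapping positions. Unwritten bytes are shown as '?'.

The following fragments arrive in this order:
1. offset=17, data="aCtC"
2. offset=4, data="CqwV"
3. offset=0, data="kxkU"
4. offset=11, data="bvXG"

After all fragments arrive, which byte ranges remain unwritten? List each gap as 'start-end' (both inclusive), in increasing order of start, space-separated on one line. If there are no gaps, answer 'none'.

Fragment 1: offset=17 len=4
Fragment 2: offset=4 len=4
Fragment 3: offset=0 len=4
Fragment 4: offset=11 len=4
Gaps: 8-10 15-16

Answer: 8-10 15-16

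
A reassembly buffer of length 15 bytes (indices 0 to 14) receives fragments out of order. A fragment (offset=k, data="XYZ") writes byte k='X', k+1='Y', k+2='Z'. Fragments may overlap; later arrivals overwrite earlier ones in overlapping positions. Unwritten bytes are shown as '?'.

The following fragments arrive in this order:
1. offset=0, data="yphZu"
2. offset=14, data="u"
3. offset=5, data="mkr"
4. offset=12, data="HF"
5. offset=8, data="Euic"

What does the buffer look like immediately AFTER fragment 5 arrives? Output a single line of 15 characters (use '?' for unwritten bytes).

Answer: yphZumkrEuicHFu

Derivation:
Fragment 1: offset=0 data="yphZu" -> buffer=yphZu??????????
Fragment 2: offset=14 data="u" -> buffer=yphZu?????????u
Fragment 3: offset=5 data="mkr" -> buffer=yphZumkr??????u
Fragment 4: offset=12 data="HF" -> buffer=yphZumkr????HFu
Fragment 5: offset=8 data="Euic" -> buffer=yphZumkrEuicHFu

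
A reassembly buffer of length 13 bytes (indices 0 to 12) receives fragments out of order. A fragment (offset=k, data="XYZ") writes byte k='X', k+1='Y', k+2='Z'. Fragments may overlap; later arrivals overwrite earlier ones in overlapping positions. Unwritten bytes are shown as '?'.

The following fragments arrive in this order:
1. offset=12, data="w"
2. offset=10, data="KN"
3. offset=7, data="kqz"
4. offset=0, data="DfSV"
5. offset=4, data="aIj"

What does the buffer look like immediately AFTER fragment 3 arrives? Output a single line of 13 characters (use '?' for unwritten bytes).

Fragment 1: offset=12 data="w" -> buffer=????????????w
Fragment 2: offset=10 data="KN" -> buffer=??????????KNw
Fragment 3: offset=7 data="kqz" -> buffer=???????kqzKNw

Answer: ???????kqzKNw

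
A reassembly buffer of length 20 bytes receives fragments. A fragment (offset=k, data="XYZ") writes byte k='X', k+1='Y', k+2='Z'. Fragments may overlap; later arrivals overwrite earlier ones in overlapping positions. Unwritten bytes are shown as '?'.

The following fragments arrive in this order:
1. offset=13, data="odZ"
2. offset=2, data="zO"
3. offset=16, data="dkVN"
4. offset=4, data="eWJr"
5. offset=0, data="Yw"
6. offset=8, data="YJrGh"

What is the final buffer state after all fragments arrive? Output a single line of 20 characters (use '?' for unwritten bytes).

Answer: YwzOeWJrYJrGhodZdkVN

Derivation:
Fragment 1: offset=13 data="odZ" -> buffer=?????????????odZ????
Fragment 2: offset=2 data="zO" -> buffer=??zO?????????odZ????
Fragment 3: offset=16 data="dkVN" -> buffer=??zO?????????odZdkVN
Fragment 4: offset=4 data="eWJr" -> buffer=??zOeWJr?????odZdkVN
Fragment 5: offset=0 data="Yw" -> buffer=YwzOeWJr?????odZdkVN
Fragment 6: offset=8 data="YJrGh" -> buffer=YwzOeWJrYJrGhodZdkVN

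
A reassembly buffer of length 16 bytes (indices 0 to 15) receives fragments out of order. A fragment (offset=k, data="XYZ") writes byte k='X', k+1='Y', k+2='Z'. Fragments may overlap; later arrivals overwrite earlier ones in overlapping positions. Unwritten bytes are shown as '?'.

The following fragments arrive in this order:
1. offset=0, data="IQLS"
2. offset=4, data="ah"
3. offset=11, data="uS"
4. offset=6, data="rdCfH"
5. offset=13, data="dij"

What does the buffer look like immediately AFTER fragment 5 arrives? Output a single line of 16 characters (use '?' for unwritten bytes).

Answer: IQLSahrdCfHuSdij

Derivation:
Fragment 1: offset=0 data="IQLS" -> buffer=IQLS????????????
Fragment 2: offset=4 data="ah" -> buffer=IQLSah??????????
Fragment 3: offset=11 data="uS" -> buffer=IQLSah?????uS???
Fragment 4: offset=6 data="rdCfH" -> buffer=IQLSahrdCfHuS???
Fragment 5: offset=13 data="dij" -> buffer=IQLSahrdCfHuSdij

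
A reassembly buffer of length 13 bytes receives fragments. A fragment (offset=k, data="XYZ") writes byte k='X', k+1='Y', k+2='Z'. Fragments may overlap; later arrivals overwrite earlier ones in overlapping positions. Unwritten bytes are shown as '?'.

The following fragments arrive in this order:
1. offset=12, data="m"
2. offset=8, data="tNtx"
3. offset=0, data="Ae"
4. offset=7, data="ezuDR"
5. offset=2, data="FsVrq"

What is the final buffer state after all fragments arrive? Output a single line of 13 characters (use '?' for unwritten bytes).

Fragment 1: offset=12 data="m" -> buffer=????????????m
Fragment 2: offset=8 data="tNtx" -> buffer=????????tNtxm
Fragment 3: offset=0 data="Ae" -> buffer=Ae??????tNtxm
Fragment 4: offset=7 data="ezuDR" -> buffer=Ae?????ezuDRm
Fragment 5: offset=2 data="FsVrq" -> buffer=AeFsVrqezuDRm

Answer: AeFsVrqezuDRm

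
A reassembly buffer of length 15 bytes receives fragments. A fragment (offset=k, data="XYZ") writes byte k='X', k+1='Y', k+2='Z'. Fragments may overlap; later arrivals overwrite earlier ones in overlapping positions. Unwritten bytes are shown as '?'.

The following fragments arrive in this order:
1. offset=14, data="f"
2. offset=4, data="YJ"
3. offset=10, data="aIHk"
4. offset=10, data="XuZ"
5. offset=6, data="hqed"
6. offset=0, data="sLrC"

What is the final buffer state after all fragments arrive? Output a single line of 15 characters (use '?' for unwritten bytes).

Fragment 1: offset=14 data="f" -> buffer=??????????????f
Fragment 2: offset=4 data="YJ" -> buffer=????YJ????????f
Fragment 3: offset=10 data="aIHk" -> buffer=????YJ????aIHkf
Fragment 4: offset=10 data="XuZ" -> buffer=????YJ????XuZkf
Fragment 5: offset=6 data="hqed" -> buffer=????YJhqedXuZkf
Fragment 6: offset=0 data="sLrC" -> buffer=sLrCYJhqedXuZkf

Answer: sLrCYJhqedXuZkf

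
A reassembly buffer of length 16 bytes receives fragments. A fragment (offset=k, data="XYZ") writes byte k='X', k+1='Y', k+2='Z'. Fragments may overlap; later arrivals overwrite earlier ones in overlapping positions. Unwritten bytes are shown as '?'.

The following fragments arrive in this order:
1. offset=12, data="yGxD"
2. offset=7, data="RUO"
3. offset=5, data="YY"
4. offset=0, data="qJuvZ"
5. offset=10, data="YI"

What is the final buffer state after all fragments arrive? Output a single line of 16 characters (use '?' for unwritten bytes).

Fragment 1: offset=12 data="yGxD" -> buffer=????????????yGxD
Fragment 2: offset=7 data="RUO" -> buffer=???????RUO??yGxD
Fragment 3: offset=5 data="YY" -> buffer=?????YYRUO??yGxD
Fragment 4: offset=0 data="qJuvZ" -> buffer=qJuvZYYRUO??yGxD
Fragment 5: offset=10 data="YI" -> buffer=qJuvZYYRUOYIyGxD

Answer: qJuvZYYRUOYIyGxD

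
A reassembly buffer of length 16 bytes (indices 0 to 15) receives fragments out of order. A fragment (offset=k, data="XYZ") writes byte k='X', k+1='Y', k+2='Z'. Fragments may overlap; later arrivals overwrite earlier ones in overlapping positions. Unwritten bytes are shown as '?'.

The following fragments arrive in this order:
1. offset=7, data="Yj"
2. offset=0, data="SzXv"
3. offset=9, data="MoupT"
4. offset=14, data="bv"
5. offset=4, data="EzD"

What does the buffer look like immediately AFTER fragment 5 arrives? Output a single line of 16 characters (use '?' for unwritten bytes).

Answer: SzXvEzDYjMoupTbv

Derivation:
Fragment 1: offset=7 data="Yj" -> buffer=???????Yj???????
Fragment 2: offset=0 data="SzXv" -> buffer=SzXv???Yj???????
Fragment 3: offset=9 data="MoupT" -> buffer=SzXv???YjMoupT??
Fragment 4: offset=14 data="bv" -> buffer=SzXv???YjMoupTbv
Fragment 5: offset=4 data="EzD" -> buffer=SzXvEzDYjMoupTbv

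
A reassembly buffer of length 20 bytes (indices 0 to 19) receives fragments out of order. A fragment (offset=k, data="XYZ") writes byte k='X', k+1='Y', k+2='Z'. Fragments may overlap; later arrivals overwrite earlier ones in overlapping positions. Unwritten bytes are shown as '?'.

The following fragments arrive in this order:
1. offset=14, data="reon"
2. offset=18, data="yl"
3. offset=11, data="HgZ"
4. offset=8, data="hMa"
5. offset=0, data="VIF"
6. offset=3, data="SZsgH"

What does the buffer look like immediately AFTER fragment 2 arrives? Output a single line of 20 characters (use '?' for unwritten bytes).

Answer: ??????????????reonyl

Derivation:
Fragment 1: offset=14 data="reon" -> buffer=??????????????reon??
Fragment 2: offset=18 data="yl" -> buffer=??????????????reonyl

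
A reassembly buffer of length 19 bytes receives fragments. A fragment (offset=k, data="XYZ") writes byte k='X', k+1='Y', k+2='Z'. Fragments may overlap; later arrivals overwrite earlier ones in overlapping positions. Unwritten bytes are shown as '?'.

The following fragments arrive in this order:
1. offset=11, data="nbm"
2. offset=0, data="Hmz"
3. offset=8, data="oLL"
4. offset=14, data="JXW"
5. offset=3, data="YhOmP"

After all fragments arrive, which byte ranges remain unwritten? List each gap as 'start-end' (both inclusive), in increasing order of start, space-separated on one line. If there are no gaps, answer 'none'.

Fragment 1: offset=11 len=3
Fragment 2: offset=0 len=3
Fragment 3: offset=8 len=3
Fragment 4: offset=14 len=3
Fragment 5: offset=3 len=5
Gaps: 17-18

Answer: 17-18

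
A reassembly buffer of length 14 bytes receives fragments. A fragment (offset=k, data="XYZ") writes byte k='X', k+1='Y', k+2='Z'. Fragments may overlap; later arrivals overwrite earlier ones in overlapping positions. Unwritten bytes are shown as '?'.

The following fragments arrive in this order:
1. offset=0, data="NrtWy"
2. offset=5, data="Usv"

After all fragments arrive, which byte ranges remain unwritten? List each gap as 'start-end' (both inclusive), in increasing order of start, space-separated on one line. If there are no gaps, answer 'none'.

Fragment 1: offset=0 len=5
Fragment 2: offset=5 len=3
Gaps: 8-13

Answer: 8-13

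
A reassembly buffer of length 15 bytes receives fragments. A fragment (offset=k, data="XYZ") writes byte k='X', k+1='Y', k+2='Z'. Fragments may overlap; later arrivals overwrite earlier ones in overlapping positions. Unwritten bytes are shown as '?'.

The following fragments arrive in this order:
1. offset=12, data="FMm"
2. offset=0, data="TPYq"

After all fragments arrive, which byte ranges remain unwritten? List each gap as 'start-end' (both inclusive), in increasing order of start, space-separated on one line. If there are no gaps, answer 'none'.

Answer: 4-11

Derivation:
Fragment 1: offset=12 len=3
Fragment 2: offset=0 len=4
Gaps: 4-11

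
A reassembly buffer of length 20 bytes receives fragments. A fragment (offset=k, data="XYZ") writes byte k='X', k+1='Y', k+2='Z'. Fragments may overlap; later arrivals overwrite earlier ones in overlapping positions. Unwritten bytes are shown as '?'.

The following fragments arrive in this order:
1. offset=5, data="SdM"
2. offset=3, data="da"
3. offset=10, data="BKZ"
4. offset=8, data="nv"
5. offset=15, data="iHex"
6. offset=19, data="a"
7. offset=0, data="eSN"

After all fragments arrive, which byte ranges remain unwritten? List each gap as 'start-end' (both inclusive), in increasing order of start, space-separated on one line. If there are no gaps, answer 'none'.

Answer: 13-14

Derivation:
Fragment 1: offset=5 len=3
Fragment 2: offset=3 len=2
Fragment 3: offset=10 len=3
Fragment 4: offset=8 len=2
Fragment 5: offset=15 len=4
Fragment 6: offset=19 len=1
Fragment 7: offset=0 len=3
Gaps: 13-14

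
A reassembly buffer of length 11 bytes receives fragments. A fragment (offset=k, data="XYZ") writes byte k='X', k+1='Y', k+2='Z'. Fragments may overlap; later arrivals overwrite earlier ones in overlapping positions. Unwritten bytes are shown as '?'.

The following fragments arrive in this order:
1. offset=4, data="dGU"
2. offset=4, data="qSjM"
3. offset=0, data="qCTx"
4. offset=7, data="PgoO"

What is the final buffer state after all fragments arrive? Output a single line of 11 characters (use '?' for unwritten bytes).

Fragment 1: offset=4 data="dGU" -> buffer=????dGU????
Fragment 2: offset=4 data="qSjM" -> buffer=????qSjM???
Fragment 3: offset=0 data="qCTx" -> buffer=qCTxqSjM???
Fragment 4: offset=7 data="PgoO" -> buffer=qCTxqSjPgoO

Answer: qCTxqSjPgoO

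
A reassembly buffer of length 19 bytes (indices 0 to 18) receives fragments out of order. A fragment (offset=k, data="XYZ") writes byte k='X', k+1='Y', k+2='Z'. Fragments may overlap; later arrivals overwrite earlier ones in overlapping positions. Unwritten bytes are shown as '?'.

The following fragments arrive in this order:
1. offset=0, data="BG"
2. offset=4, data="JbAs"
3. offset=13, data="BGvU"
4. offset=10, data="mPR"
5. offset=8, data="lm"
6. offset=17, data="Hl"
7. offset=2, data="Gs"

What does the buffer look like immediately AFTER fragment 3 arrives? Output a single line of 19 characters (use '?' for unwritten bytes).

Answer: BG??JbAs?????BGvU??

Derivation:
Fragment 1: offset=0 data="BG" -> buffer=BG?????????????????
Fragment 2: offset=4 data="JbAs" -> buffer=BG??JbAs???????????
Fragment 3: offset=13 data="BGvU" -> buffer=BG??JbAs?????BGvU??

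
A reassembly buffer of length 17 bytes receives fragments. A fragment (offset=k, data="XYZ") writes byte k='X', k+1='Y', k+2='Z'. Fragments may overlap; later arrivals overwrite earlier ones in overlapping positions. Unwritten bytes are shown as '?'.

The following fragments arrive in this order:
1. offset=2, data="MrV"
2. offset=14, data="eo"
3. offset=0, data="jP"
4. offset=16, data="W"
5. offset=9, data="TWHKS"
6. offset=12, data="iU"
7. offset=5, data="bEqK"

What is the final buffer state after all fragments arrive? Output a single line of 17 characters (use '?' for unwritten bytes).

Answer: jPMrVbEqKTWHiUeoW

Derivation:
Fragment 1: offset=2 data="MrV" -> buffer=??MrV????????????
Fragment 2: offset=14 data="eo" -> buffer=??MrV?????????eo?
Fragment 3: offset=0 data="jP" -> buffer=jPMrV?????????eo?
Fragment 4: offset=16 data="W" -> buffer=jPMrV?????????eoW
Fragment 5: offset=9 data="TWHKS" -> buffer=jPMrV????TWHKSeoW
Fragment 6: offset=12 data="iU" -> buffer=jPMrV????TWHiUeoW
Fragment 7: offset=5 data="bEqK" -> buffer=jPMrVbEqKTWHiUeoW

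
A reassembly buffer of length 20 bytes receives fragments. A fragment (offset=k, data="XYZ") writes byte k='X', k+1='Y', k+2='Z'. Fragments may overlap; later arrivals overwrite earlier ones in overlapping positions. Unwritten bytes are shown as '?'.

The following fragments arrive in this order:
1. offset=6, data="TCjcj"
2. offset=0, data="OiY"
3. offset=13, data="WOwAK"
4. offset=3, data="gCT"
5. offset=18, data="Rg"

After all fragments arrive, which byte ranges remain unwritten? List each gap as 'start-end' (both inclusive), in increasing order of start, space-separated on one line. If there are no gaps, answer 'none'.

Fragment 1: offset=6 len=5
Fragment 2: offset=0 len=3
Fragment 3: offset=13 len=5
Fragment 4: offset=3 len=3
Fragment 5: offset=18 len=2
Gaps: 11-12

Answer: 11-12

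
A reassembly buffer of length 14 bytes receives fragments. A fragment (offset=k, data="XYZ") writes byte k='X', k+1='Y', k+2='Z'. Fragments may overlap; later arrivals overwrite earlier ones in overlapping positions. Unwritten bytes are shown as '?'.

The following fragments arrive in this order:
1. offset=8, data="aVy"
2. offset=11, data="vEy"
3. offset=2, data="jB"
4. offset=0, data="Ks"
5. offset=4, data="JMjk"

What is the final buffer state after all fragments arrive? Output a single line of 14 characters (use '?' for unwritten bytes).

Answer: KsjBJMjkaVyvEy

Derivation:
Fragment 1: offset=8 data="aVy" -> buffer=????????aVy???
Fragment 2: offset=11 data="vEy" -> buffer=????????aVyvEy
Fragment 3: offset=2 data="jB" -> buffer=??jB????aVyvEy
Fragment 4: offset=0 data="Ks" -> buffer=KsjB????aVyvEy
Fragment 5: offset=4 data="JMjk" -> buffer=KsjBJMjkaVyvEy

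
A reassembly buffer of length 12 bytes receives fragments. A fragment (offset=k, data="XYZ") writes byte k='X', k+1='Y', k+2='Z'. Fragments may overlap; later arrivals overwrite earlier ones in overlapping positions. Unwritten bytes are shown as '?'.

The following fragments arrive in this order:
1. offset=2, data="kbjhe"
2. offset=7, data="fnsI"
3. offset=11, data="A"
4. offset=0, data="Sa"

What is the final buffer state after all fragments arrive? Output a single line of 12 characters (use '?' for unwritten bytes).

Fragment 1: offset=2 data="kbjhe" -> buffer=??kbjhe?????
Fragment 2: offset=7 data="fnsI" -> buffer=??kbjhefnsI?
Fragment 3: offset=11 data="A" -> buffer=??kbjhefnsIA
Fragment 4: offset=0 data="Sa" -> buffer=SakbjhefnsIA

Answer: SakbjhefnsIA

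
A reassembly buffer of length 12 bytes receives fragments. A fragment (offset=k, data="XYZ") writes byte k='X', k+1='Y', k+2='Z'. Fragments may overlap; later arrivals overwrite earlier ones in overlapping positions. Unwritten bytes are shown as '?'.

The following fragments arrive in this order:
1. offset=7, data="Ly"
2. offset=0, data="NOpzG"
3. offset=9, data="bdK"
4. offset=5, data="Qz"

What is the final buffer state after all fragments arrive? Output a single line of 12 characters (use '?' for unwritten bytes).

Answer: NOpzGQzLybdK

Derivation:
Fragment 1: offset=7 data="Ly" -> buffer=???????Ly???
Fragment 2: offset=0 data="NOpzG" -> buffer=NOpzG??Ly???
Fragment 3: offset=9 data="bdK" -> buffer=NOpzG??LybdK
Fragment 4: offset=5 data="Qz" -> buffer=NOpzGQzLybdK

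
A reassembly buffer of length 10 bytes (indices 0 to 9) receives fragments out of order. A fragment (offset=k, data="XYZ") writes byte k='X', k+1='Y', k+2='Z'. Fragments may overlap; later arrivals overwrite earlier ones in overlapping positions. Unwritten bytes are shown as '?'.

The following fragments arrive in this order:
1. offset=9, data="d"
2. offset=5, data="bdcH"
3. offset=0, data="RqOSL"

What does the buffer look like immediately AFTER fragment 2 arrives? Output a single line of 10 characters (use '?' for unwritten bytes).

Fragment 1: offset=9 data="d" -> buffer=?????????d
Fragment 2: offset=5 data="bdcH" -> buffer=?????bdcHd

Answer: ?????bdcHd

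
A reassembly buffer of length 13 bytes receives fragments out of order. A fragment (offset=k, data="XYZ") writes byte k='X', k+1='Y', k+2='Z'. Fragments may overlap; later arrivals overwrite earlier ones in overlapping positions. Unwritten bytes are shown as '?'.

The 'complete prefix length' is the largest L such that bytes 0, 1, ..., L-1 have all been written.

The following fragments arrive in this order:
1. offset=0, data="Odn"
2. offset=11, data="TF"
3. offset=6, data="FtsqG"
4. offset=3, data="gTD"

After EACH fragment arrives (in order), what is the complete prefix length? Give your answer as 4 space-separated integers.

Answer: 3 3 3 13

Derivation:
Fragment 1: offset=0 data="Odn" -> buffer=Odn?????????? -> prefix_len=3
Fragment 2: offset=11 data="TF" -> buffer=Odn????????TF -> prefix_len=3
Fragment 3: offset=6 data="FtsqG" -> buffer=Odn???FtsqGTF -> prefix_len=3
Fragment 4: offset=3 data="gTD" -> buffer=OdngTDFtsqGTF -> prefix_len=13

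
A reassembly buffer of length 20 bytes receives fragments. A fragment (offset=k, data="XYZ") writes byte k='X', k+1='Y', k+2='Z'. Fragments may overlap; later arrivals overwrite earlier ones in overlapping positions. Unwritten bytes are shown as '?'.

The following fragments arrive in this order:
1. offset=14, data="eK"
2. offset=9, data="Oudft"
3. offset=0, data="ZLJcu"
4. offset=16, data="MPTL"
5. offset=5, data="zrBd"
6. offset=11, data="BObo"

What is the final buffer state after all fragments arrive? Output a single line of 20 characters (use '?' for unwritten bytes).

Fragment 1: offset=14 data="eK" -> buffer=??????????????eK????
Fragment 2: offset=9 data="Oudft" -> buffer=?????????OudfteK????
Fragment 3: offset=0 data="ZLJcu" -> buffer=ZLJcu????OudfteK????
Fragment 4: offset=16 data="MPTL" -> buffer=ZLJcu????OudfteKMPTL
Fragment 5: offset=5 data="zrBd" -> buffer=ZLJcuzrBdOudfteKMPTL
Fragment 6: offset=11 data="BObo" -> buffer=ZLJcuzrBdOuBOboKMPTL

Answer: ZLJcuzrBdOuBOboKMPTL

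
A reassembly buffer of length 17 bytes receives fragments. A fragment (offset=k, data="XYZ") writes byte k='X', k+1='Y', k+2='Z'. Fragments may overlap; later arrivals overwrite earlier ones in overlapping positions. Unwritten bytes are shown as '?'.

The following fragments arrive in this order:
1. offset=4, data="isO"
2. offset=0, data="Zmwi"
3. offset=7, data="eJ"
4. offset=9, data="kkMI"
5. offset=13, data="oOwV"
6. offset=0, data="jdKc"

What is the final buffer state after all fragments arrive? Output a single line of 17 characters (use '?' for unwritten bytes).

Answer: jdKcisOeJkkMIoOwV

Derivation:
Fragment 1: offset=4 data="isO" -> buffer=????isO??????????
Fragment 2: offset=0 data="Zmwi" -> buffer=ZmwiisO??????????
Fragment 3: offset=7 data="eJ" -> buffer=ZmwiisOeJ????????
Fragment 4: offset=9 data="kkMI" -> buffer=ZmwiisOeJkkMI????
Fragment 5: offset=13 data="oOwV" -> buffer=ZmwiisOeJkkMIoOwV
Fragment 6: offset=0 data="jdKc" -> buffer=jdKcisOeJkkMIoOwV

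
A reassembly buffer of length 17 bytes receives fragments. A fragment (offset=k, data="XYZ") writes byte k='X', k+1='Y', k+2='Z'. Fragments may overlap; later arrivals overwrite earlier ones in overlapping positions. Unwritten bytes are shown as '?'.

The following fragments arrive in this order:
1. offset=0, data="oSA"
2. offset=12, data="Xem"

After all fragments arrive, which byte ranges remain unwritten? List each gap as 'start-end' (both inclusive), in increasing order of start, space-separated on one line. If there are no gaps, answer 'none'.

Fragment 1: offset=0 len=3
Fragment 2: offset=12 len=3
Gaps: 3-11 15-16

Answer: 3-11 15-16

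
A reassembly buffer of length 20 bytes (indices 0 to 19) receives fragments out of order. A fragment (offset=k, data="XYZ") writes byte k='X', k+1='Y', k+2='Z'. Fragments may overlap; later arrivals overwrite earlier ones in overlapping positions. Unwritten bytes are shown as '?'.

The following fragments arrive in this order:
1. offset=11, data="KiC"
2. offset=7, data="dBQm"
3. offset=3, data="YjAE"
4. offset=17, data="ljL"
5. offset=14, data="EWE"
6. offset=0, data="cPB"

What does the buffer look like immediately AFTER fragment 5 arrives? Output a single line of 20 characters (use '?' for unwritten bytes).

Answer: ???YjAEdBQmKiCEWEljL

Derivation:
Fragment 1: offset=11 data="KiC" -> buffer=???????????KiC??????
Fragment 2: offset=7 data="dBQm" -> buffer=???????dBQmKiC??????
Fragment 3: offset=3 data="YjAE" -> buffer=???YjAEdBQmKiC??????
Fragment 4: offset=17 data="ljL" -> buffer=???YjAEdBQmKiC???ljL
Fragment 5: offset=14 data="EWE" -> buffer=???YjAEdBQmKiCEWEljL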